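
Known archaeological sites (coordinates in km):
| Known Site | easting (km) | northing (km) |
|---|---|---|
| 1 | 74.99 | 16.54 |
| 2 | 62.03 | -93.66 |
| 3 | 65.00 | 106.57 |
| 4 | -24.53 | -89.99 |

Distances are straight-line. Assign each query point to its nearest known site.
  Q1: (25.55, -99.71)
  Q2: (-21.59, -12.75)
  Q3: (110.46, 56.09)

Q1→2; Q2→4; Q3→1

Q1 at (25.55, -99.71):
  1: 126.33 km
  2: 36.98 km
  3: 210.02 km
  4: 51.01 km
  → nearest: 2 (36.98 km)
Q2 at (-21.59, -12.75):
  1: 100.92 km
  2: 116.36 km
  3: 147.43 km
  4: 77.30 km
  → nearest: 4 (77.30 km)
Q3 at (110.46, 56.09):
  1: 53.13 km
  2: 157.39 km
  3: 67.93 km
  4: 198.90 km
  → nearest: 1 (53.13 km)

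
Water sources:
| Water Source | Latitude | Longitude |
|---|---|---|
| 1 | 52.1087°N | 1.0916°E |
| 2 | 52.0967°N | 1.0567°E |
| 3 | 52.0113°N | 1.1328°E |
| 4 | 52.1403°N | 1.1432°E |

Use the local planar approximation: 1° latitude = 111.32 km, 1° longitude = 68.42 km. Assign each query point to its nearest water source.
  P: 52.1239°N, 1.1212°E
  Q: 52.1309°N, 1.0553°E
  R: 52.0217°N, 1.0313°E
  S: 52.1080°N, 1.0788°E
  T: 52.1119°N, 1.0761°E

P at 52.1239°N, 1.1212°E:
  1: 2.6391 km
  2: 5.3520 km
  3: 12.5597 km
  4: 2.3662 km
  → nearest: 4 (2.3662 km)
Q at 52.1309°N, 1.0553°E:
  1: 3.5037 km
  2: 3.8083 km
  3: 14.3310 km
  4: 6.1045 km
  → nearest: 1 (3.5037 km)
R at 52.0217°N, 1.0313°E:
  1: 10.5270 km
  2: 8.5280 km
  3: 7.0405 km
  4: 15.2619 km
  → nearest: 3 (7.0405 km)
S at 52.1080°N, 1.0788°E:
  1: 0.8792 km
  2: 1.9669 km
  3: 11.3810 km
  4: 5.6871 km
  → nearest: 1 (0.8792 km)
T at 52.1119°N, 1.0761°E:
  1: 1.1187 km
  2: 2.1506 km
  3: 11.8517 km
  4: 5.5742 km
  → nearest: 1 (1.1187 km)

P→4; Q→1; R→3; S→1; T→1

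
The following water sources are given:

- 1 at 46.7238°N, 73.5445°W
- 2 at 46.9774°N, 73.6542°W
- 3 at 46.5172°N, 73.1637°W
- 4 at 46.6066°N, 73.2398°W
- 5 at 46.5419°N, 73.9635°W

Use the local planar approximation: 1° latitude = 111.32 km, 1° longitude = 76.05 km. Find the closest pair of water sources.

Pairwise distances:
1–2: 29.4377 km
1–3: 36.9813 km
1–4: 26.5928 km
1–5: 37.7545 km
2–3: 63.3714 km
2–4: 51.9329 km
2–5: 53.8850 km
3–4: 11.5125 km
3–5: 60.8869 km
4–5: 55.5067 km
Closest pair: 3–4 at 11.5125 km.

3 and 4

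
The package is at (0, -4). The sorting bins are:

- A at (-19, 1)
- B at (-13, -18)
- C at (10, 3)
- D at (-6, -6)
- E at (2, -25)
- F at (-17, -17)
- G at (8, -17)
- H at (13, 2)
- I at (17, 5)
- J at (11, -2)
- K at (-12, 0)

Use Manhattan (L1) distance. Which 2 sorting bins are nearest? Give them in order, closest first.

Distances from (0, -4):
A: 24
B: 27
C: 17
D: 8
E: 23
F: 30
G: 21
H: 19
I: 26
J: 13
K: 16
Sorted: D (8) < J (13) < K (16) < C (17) < …

D, J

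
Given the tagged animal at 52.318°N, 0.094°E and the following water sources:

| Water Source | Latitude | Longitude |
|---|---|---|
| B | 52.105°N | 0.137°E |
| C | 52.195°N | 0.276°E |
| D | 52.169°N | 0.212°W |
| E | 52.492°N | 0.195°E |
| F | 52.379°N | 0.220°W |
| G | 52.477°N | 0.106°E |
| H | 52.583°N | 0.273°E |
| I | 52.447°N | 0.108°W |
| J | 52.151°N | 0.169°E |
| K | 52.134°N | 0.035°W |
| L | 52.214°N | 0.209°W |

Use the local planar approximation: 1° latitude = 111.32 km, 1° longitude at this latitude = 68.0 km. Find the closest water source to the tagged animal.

Distances from 52.318°N, 0.094°E:
B: √((-0.213·111.32)² + (0.043·68.0)²) = √(562.21911 + 8.54978) = 23.891 km
C: √((-0.123·111.32)² + (0.182·68.0)²) = √(187.48072 + 153.16538) = 18.457 km
D: √((-0.149·111.32)² + (-0.306·68.0)²) = √(275.11795 + 432.97286) = 26.610 km
E: √((0.174·111.32)² + (0.101·68.0)²) = √(375.18450 + 47.16942) = 20.551 km
F: √((0.061·111.32)² + (-0.314·68.0)²) = √(46.11116 + 455.90790) = 22.406 km
G: √((0.159·111.32)² + (0.012·68.0)²) = √(313.28575 + 0.66586) = 17.719 km
H: √((0.265·111.32)² + (0.179·68.0)²) = √(870.23820 + 148.15758) = 31.912 km
I: √((0.129·111.32)² + (-0.202·68.0)²) = √(206.21764 + 188.67770) = 19.872 km
J: √((-0.167·111.32)² + (0.075·68.0)²) = √(345.60446 + 26.01000) = 19.277 km
K: √((-0.184·111.32)² + (-0.129·68.0)²) = √(419.54837 + 76.94798) = 22.282 km
L: √((-0.104·111.32)² + (-0.303·68.0)²) = √(134.03341 + 424.52482) = 23.634 km
Minimum: G at 17.719 km.

G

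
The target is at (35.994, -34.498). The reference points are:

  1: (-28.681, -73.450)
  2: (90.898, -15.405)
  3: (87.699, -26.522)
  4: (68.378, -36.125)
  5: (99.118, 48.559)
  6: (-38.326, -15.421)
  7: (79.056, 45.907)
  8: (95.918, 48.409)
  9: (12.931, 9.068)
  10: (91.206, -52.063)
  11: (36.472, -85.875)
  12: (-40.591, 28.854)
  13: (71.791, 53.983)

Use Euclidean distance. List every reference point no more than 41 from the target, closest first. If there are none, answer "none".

4

Distances from (35.994, -34.498):
1: √((-64.675)² + (-38.952)²) = √(4182.85562 + 1517.25830) = 75.499
2: √((54.904)² + (19.093)²) = √(3014.44922 + 364.54265) = 58.129
3: √((51.705)² + (7.976)²) = √(2673.40702 + 63.61658) = 52.317
4: √((32.384)² + (-1.627)²) = √(1048.72346 + 2.64713) = 32.425
5: √((63.124)² + (83.057)²) = √(3984.63938 + 6898.46525) = 104.322
6: √((-74.320)² + (19.077)²) = √(5523.46240 + 363.93193) = 76.729
7: √((43.062)² + (80.405)²) = √(1854.33584 + 6464.96403) = 91.210
8: √((59.924)² + (82.907)²) = √(3590.88578 + 6873.57065) = 102.296
9: √((-23.063)² + (43.566)²) = √(531.90197 + 1897.99636) = 49.294
10: √((55.212)² + (-17.565)²) = √(3048.36494 + 308.52923) = 57.939
11: √((0.478)² + (-51.377)²) = √(0.22848 + 2639.59613) = 51.379
12: √((-76.585)² + (63.352)²) = √(5865.26223 + 4013.47590) = 99.392
13: √((35.797)² + (88.481)²) = √(1281.42521 + 7828.88736) = 95.448
Threshold 41: 4 (32.425) is within range.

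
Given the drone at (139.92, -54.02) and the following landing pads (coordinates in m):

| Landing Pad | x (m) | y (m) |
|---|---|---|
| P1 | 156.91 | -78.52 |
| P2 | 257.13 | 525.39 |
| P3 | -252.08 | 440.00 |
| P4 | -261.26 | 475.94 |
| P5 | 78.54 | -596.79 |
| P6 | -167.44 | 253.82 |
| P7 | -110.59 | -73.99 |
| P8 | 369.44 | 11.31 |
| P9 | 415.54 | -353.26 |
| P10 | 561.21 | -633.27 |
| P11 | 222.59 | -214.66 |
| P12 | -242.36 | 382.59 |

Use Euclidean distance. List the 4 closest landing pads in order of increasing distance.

P1, P11, P8, P7

Distances from (139.92, -54.02):
P1: 29.81 m
P2: 591.15 m
P3: 630.65 m
P4: 664.68 m
P5: 546.23 m
P6: 435.01 m
P7: 251.30 m
P8: 238.64 m
P9: 406.83 m
P10: 716.25 m
P11: 180.66 m
P12: 580.32 m
Sorted: P1 (29.81 m) < P11 (180.66 m) < P8 (238.64 m) < P7 (251.30 m) < P9 (406.83 m) < P6 (435.01 m) < …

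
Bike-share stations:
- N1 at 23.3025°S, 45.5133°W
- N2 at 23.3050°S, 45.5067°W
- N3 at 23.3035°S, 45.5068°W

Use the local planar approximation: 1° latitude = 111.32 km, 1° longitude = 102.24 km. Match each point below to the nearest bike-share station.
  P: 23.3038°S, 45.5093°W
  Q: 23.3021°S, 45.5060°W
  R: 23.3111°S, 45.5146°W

P at 23.3038°S, 45.5093°W:
  N1: 0.4338 km
  N2: 0.2975 km
  N3: 0.2578 km
  → nearest: N3 (0.2578 km)
Q at 23.3021°S, 45.5060°W:
  N1: 0.7477 km
  N2: 0.3307 km
  N3: 0.1760 km
  → nearest: N3 (0.1760 km)
R at 23.3111°S, 45.5146°W:
  N1: 0.9665 km
  N2: 1.0552 km
  N3: 1.1626 km
  → nearest: N1 (0.9665 km)

P→N3; Q→N3; R→N1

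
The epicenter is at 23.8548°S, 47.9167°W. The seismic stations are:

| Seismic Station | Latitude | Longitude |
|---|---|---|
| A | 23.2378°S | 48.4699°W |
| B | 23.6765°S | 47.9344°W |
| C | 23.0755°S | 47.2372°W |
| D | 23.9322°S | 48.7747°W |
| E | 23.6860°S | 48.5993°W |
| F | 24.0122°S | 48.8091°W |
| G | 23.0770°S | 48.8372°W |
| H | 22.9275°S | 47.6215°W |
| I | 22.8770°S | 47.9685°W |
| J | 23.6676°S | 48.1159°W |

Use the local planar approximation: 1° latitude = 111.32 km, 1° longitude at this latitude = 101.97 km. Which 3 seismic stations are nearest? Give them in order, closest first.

B, J, E

Distances from 23.8548°S, 47.9167°W:
A: 88.8798 km
B: 19.9302 km
C: 111.0260 km
D: 87.9135 km
E: 72.0965 km
F: 92.6696 km
G: 127.6998 km
H: 107.5264 km
I: 108.9768 km
J: 29.1009 km
Sorted: B (19.9302 km) < J (29.1009 km) < E (72.0965 km) < D (87.9135 km) < A (88.8798 km) < …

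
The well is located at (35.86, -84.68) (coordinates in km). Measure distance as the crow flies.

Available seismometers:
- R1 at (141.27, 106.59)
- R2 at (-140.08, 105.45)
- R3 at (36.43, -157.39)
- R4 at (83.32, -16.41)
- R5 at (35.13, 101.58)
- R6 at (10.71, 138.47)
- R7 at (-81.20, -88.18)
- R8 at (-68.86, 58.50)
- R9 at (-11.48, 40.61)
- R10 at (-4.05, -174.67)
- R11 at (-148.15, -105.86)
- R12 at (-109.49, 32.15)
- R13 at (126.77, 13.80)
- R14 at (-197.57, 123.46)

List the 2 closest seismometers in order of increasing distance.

Distances from (35.86, -84.68):
R1: √((105.41)² + (191.27)²) = √(11111.2681 + 36584.2129) = 218.39 km
R2: √((-175.94)² + (190.13)²) = √(30954.8836 + 36149.4169) = 259.04 km
R3: √((0.57)² + (-72.71)²) = √(0.3249 + 5286.7441) = 72.71 km
R4: √((47.46)² + (68.27)²) = √(2252.4516 + 4660.7929) = 83.15 km
R5: √((-0.73)² + (186.26)²) = √(0.5329 + 34692.7876) = 186.26 km
R6: √((-25.15)² + (223.15)²) = √(632.5225 + 49795.9225) = 224.56 km
R7: √((-117.06)² + (-3.50)²) = √(13703.0436 + 12.2500) = 117.11 km
R8: √((-104.72)² + (143.18)²) = √(10966.2784 + 20500.5124) = 177.39 km
R9: √((-47.34)² + (125.29)²) = √(2241.0756 + 15697.5841) = 133.94 km
R10: √((-39.91)² + (-89.99)²) = √(1592.8081 + 8098.2001) = 98.44 km
R11: √((-184.01)² + (-21.18)²) = √(33859.6801 + 448.5924) = 185.22 km
R12: √((-145.35)² + (116.83)²) = √(21126.6225 + 13649.2489) = 186.48 km
R13: √((90.91)² + (98.48)²) = √(8264.6281 + 9698.3104) = 134.03 km
R14: √((-233.43)² + (208.14)²) = √(54489.5649 + 43322.2596) = 312.75 km
Sorted: R3 (72.71 km) < R4 (83.15 km) < R10 (98.44 km) < R7 (117.11 km) < …

R3, R4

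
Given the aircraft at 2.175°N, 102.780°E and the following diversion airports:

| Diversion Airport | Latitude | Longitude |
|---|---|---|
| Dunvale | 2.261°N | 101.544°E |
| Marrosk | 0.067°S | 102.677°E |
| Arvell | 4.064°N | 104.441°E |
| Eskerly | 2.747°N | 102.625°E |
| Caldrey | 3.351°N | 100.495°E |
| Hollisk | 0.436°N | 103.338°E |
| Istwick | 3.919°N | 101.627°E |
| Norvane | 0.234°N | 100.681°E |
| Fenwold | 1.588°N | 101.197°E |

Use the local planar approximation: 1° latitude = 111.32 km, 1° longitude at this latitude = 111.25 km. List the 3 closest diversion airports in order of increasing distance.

Distances from 2.175°N, 102.780°E:
Dunvale: 137.838 km
Marrosk: 249.842 km
Arvell: 279.938 km
Eskerly: 65.969 km
Caldrey: 285.935 km
Hollisk: 203.295 km
Istwick: 232.690 km
Norvane: 318.144 km
Fenwold: 187.841 km
Sorted: Eskerly (65.969 km) < Dunvale (137.838 km) < Fenwold (187.841 km) < Hollisk (203.295 km) < Istwick (232.690 km) < …

Eskerly, Dunvale, Fenwold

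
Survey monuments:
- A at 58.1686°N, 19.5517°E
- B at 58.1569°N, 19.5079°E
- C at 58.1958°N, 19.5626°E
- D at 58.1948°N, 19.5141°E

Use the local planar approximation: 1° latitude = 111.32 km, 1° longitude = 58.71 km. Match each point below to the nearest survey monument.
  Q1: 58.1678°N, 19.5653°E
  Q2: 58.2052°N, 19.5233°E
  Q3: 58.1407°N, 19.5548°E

Q1→A; Q2→D; Q3→A

Q1 at 58.1678°N, 19.5653°E:
  A: √((0.0008·111.32)² + (-0.0136·58.71)²) = √(0.007931 + 0.637532) = 0.8034 km
  B: √((-0.0109·111.32)² + (-0.0574·58.71)²) = √(1.472310 + 11.356590) = 3.5817 km
  C: √((0.0280·111.32)² + (-0.0027·58.71)²) = √(9.715440 + 0.025128) = 3.1210 km
  D: √((0.0270·111.32)² + (-0.0512·58.71)²) = √(9.033872 + 9.035747) = 4.2508 km
  → nearest: A (0.8034 km)
Q2 at 58.2052°N, 19.5233°E:
  A: √((-0.0366·111.32)² + (0.0284·58.71)²) = √(16.600018 + 2.780103) = 4.4023 km
  B: √((-0.0483·111.32)² + (-0.0154·58.71)²) = √(28.909505 + 0.817458) = 5.4522 km
  C: √((-0.0094·111.32)² + (0.0393·58.71)²) = √(1.094970 + 5.323647) = 2.5335 km
  D: √((-0.0104·111.32)² + (-0.0092·58.71)²) = √(1.340334 + 0.291743) = 1.2775 km
  → nearest: D (1.2775 km)
Q3 at 58.1407°N, 19.5548°E:
  A: √((0.0279·111.32)² + (-0.0031·58.71)²) = √(9.646168 + 0.033124) = 3.1112 km
  B: √((0.0162·111.32)² + (-0.0469·58.71)²) = √(3.252194 + 7.581757) = 3.2915 km
  C: √((0.0551·111.32)² + (0.0078·58.71)²) = √(37.622668 + 0.209707) = 6.1508 km
  D: √((0.0541·111.32)² + (-0.0407·58.71)²) = √(36.269446 + 5.709696) = 6.4791 km
  → nearest: A (3.1112 km)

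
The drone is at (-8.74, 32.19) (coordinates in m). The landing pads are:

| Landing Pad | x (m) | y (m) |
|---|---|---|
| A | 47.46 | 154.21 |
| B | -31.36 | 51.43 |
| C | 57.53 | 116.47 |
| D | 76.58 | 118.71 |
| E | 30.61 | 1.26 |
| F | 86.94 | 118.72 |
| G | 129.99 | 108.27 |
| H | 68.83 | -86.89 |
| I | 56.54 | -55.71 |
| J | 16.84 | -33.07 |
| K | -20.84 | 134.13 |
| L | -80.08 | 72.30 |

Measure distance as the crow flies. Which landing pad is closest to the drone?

B

Distances from (-8.74, 32.19):
A: 134.34 m
B: 29.70 m
C: 107.21 m
D: 121.51 m
E: 50.05 m
F: 129.00 m
G: 158.22 m
H: 142.12 m
I: 109.49 m
J: 70.09 m
K: 102.66 m
L: 81.84 m
Minimum: B at 29.70 m.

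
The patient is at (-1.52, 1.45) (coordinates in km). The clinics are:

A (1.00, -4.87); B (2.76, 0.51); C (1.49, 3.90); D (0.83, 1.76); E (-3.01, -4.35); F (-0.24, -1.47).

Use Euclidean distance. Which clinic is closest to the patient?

D

Distances from (-1.52, 1.45):
A: √((2.52)² + (-6.32)²) = √(6.3504 + 39.9424) = 6.80 km
B: √((4.28)² + (-0.94)²) = √(18.3184 + 0.8836) = 4.38 km
C: √((3.01)² + (2.45)²) = √(9.0601 + 6.0025) = 3.88 km
D: √((2.35)² + (0.31)²) = √(5.5225 + 0.0961) = 2.37 km
E: √((-1.49)² + (-5.80)²) = √(2.2201 + 33.6400) = 5.99 km
F: √((1.28)² + (-2.92)²) = √(1.6384 + 8.5264) = 3.19 km
Minimum: D at 2.37 km.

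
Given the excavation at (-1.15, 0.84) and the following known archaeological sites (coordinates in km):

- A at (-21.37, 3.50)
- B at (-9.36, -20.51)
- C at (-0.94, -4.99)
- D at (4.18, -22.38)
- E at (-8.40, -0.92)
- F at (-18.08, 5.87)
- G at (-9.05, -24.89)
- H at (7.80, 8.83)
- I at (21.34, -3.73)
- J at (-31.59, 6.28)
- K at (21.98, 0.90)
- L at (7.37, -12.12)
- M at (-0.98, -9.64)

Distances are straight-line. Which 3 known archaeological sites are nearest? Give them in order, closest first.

C, E, M

Distances from (-1.15, 0.84):
A: √((-20.22)² + (2.66)²) = √(408.8484 + 7.0756) = 20.39 km
B: √((-8.21)² + (-21.35)²) = √(67.4041 + 455.8225) = 22.87 km
C: √((0.21)² + (-5.83)²) = √(0.0441 + 33.9889) = 5.83 km
D: √((5.33)² + (-23.22)²) = √(28.4089 + 539.1684) = 23.82 km
E: √((-7.25)² + (-1.76)²) = √(52.5625 + 3.0976) = 7.46 km
F: √((-16.93)² + (5.03)²) = √(286.6249 + 25.3009) = 17.66 km
G: √((-7.90)² + (-25.73)²) = √(62.4100 + 662.0329) = 26.92 km
H: √((8.95)² + (7.99)²) = √(80.1025 + 63.8401) = 12.00 km
I: √((22.49)² + (-4.57)²) = √(505.8001 + 20.8849) = 22.95 km
J: √((-30.44)² + (5.44)²) = √(926.5936 + 29.5936) = 30.92 km
K: √((23.13)² + (0.06)²) = √(534.9969 + 0.0036) = 23.13 km
L: √((8.52)² + (-12.96)²) = √(72.5904 + 167.9616) = 15.51 km
M: √((0.17)² + (-10.48)²) = √(0.0289 + 109.8304) = 10.48 km
Sorted: C (5.83 km) < E (7.46 km) < M (10.48 km) < H (12.00 km) < L (15.51 km) < …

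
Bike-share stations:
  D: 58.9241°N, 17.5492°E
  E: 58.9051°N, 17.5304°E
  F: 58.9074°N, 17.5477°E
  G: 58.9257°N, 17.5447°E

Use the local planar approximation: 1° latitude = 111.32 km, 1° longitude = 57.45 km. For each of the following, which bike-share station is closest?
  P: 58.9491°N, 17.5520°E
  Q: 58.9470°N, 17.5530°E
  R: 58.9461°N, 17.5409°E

P at 58.9491°N, 17.5520°E:
  D: 2.7876 km
  E: 5.0528 km
  F: 4.6486 km
  G: 2.6384 km
  → nearest: G (2.6384 km)
Q at 58.9470°N, 17.5530°E:
  D: 2.5586 km
  E: 4.8416 km
  F: 4.4188 km
  G: 2.4186 km
  → nearest: G (2.4186 km)
R at 58.9461°N, 17.5409°E:
  D: 2.4950 km
  E: 4.6038 km
  F: 4.3258 km
  G: 2.2814 km
  → nearest: G (2.2814 km)

P→G; Q→G; R→G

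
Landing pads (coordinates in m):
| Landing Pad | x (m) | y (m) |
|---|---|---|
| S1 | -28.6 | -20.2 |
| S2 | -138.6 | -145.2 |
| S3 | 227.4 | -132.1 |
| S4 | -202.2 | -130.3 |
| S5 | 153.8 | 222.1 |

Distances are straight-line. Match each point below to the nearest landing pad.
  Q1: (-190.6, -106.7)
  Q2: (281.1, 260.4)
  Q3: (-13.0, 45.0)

Q1→S4; Q2→S5; Q3→S1

Q1 at (-190.6, -106.7):
  S1: √((162.0)² + (86.5)²) = √(26244.000 + 7482.250) = 183.6 m
  S2: √((52.0)² + (-38.5)²) = √(2704.000 + 1482.250) = 64.7 m
  S3: √((418.0)² + (-25.4)²) = √(174724.000 + 645.160) = 418.8 m
  S4: √((-11.6)² + (-23.6)²) = √(134.560 + 556.960) = 26.3 m
  S5: √((344.4)² + (328.8)²) = √(118611.360 + 108109.440) = 476.2 m
  → nearest: S4 (26.3 m)
Q2 at (281.1, 260.4):
  S1: √((-309.7)² + (-280.6)²) = √(95914.090 + 78736.360) = 417.9 m
  S2: √((-419.7)² + (-405.6)²) = √(176148.090 + 164511.360) = 583.7 m
  S3: √((-53.7)² + (-392.5)²) = √(2883.690 + 154056.250) = 396.2 m
  S4: √((-483.3)² + (-390.7)²) = √(233578.890 + 152646.490) = 621.5 m
  S5: √((-127.3)² + (-38.3)²) = √(16205.290 + 1466.890) = 132.9 m
  → nearest: S5 (132.9 m)
Q3 at (-13.0, 45.0):
  S1: √((-15.6)² + (-65.2)²) = √(243.360 + 4251.040) = 67.0 m
  S2: √((-125.6)² + (-190.2)²) = √(15775.360 + 36176.040) = 227.9 m
  S3: √((240.4)² + (-177.1)²) = √(57792.160 + 31364.410) = 298.6 m
  S4: √((-189.2)² + (-175.3)²) = √(35796.640 + 30730.090) = 257.9 m
  S5: √((166.8)² + (177.1)²) = √(27822.240 + 31364.410) = 243.3 m
  → nearest: S1 (67.0 m)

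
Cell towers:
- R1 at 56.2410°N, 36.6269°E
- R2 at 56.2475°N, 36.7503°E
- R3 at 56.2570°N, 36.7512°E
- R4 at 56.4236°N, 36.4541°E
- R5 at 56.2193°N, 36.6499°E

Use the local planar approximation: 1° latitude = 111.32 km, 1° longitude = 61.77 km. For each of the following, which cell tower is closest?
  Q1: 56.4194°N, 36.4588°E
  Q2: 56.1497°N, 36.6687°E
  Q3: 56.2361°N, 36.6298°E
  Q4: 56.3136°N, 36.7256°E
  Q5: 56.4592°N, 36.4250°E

Q1 at 56.4194°N, 36.4588°E:
  R1: 22.4102 km
  R2: 26.2754 km
  R3: 25.5548 km
  R4: 0.5503 km
  R5: 25.2096 km
  → nearest: R4 (0.5503 km)
Q2 at 56.1497°N, 36.6687°E:
  R1: 10.4864 km
  R2: 11.9973 km
  R3: 12.9863 km
  R4: 33.2474 km
  R5: 7.8344 km
  → nearest: R5 (7.8344 km)
Q3 at 56.2361°N, 36.6298°E:
  R1: 0.5741 km
  R2: 7.5507 km
  R3: 7.8515 km
  R4: 23.5255 km
  R5: 2.2448 km
  → nearest: R1 (0.5741 km)
Q4 at 56.3136°N, 36.7256°E:
  R1: 10.1235 km
  R2: 7.5148 km
  R3: 6.4961 km
  R4: 20.7653 km
  R5: 11.4918 km
  → nearest: R3 (6.4961 km)
Q5 at 56.4592°N, 36.4250°E:
  R1: 27.3046 km
  R2: 30.9699 km
  R3: 30.2101 km
  R4: 4.3516 km
  R5: 30.1029 km
  → nearest: R4 (4.3516 km)

Q1→R4; Q2→R5; Q3→R1; Q4→R3; Q5→R4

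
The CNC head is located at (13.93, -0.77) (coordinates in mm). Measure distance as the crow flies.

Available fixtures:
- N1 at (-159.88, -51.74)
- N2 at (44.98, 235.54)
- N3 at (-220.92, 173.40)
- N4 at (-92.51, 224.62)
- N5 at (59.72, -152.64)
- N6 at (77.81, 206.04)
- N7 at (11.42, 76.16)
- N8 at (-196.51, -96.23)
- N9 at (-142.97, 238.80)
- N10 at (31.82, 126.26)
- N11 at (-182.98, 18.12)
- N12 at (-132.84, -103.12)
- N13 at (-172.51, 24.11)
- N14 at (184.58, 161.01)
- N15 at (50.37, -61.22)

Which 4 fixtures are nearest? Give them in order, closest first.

N15, N7, N10, N5

Distances from (13.93, -0.77):
N1: 181.13 mm
N2: 238.34 mm
N3: 292.39 mm
N4: 249.26 mm
N5: 158.62 mm
N6: 216.45 mm
N7: 76.97 mm
N8: 231.08 mm
N9: 286.38 mm
N10: 128.28 mm
N11: 197.81 mm
N12: 178.93 mm
N13: 188.09 mm
N14: 235.15 mm
N15: 70.58 mm
Sorted: N15 (70.58 mm) < N7 (76.97 mm) < N10 (128.28 mm) < N5 (158.62 mm) < N12 (178.93 mm) < N1 (181.13 mm) < …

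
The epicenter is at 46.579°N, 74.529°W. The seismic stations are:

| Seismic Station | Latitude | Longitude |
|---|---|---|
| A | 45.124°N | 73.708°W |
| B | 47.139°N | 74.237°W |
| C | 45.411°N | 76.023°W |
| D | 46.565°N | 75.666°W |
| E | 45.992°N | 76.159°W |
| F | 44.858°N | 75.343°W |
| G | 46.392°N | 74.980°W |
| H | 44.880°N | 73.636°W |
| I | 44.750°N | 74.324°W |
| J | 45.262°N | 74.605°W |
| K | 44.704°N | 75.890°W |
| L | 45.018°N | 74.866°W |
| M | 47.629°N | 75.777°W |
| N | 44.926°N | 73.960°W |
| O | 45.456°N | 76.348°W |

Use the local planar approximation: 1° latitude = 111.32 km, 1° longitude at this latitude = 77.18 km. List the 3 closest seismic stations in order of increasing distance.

G, B, D

Distances from 46.579°N, 74.529°W:
A: √((-1.455·111.32)² + (0.821·77.18)²) = √(26234.47526 + 4015.09534) = 173.924 km
B: √((0.560·111.32)² + (0.292·77.18)²) = √(3886.17586 + 507.89654) = 66.288 km
C: √((-1.168·111.32)² + (-1.494·77.18)²) = √(16905.65807 + 13295.68580) = 173.785 km
D: √((-0.014·111.32)² + (-1.137·77.18)²) = √(2.42886 + 7700.70484) = 87.767 km
E: √((-0.587·111.32)² + (-1.630·77.18)²) = √(4269.94811 + 15826.49545) = 141.762 km
F: √((-1.721·111.32)² + (-0.814·77.18)²) = √(36703.55544 + 3946.92031) = 201.620 km
G: √((-0.187·111.32)² + (-0.451·77.18)²) = √(433.34083 + 1211.60939) = 40.558 km
H: √((-1.699·111.32)² + (0.893·77.18)²) = √(35771.17064 + 4750.20624) = 201.299 km
I: √((-1.829·111.32)² + (0.205·77.18)²) = √(41454.70283 + 250.33252) = 204.218 km
J: √((-1.317·111.32)² + (-0.076·77.18)²) = √(21494.03468 + 34.40620) = 146.726 km
K: √((-1.875·111.32)² + (-1.361·77.18)²) = √(43566.12563 + 11033.81756) = 233.666 km
L: √((-1.561·111.32)² + (-0.337·77.18)²) = √(30196.19362 + 676.50241) = 175.706 km
M: √((1.050·111.32)² + (-1.248·77.18)²) = √(13662.33700 + 9277.66569) = 151.460 km
N: √((-1.653·111.32)² + (0.569·77.18)²) = √(33860.40142 + 1928.56411) = 189.180 km
O: √((-1.123·111.32)² + (-1.819·77.18)²) = √(15628.09015 + 19709.47003) = 187.983 km
Sorted: G (40.558 km) < B (66.288 km) < D (87.767 km) < E (141.762 km) < J (146.726 km) < …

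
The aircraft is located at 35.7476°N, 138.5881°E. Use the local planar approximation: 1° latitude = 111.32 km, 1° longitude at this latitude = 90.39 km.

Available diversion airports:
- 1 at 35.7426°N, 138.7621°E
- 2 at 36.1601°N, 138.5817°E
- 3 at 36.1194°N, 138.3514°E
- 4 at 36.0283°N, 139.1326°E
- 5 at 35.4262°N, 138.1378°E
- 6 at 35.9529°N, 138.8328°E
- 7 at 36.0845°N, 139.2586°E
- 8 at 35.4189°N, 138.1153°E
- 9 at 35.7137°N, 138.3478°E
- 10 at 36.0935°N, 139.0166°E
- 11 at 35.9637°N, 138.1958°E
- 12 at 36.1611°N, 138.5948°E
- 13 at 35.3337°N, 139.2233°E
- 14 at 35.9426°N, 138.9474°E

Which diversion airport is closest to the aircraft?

Distances from 35.7476°N, 138.5881°E:
1: 15.7377 km
2: 45.9231 km
3: 46.5917 km
4: 58.2988 km
5: 54.1921 km
6: 31.8046 km
7: 71.2718 km
8: 56.2609 km
9: 22.0461 km
10: 54.6155 km
11: 42.8499 km
12: 46.0348 km
13: 73.6173 km
14: 39.0637 km
Minimum: 1 at 15.7377 km.

1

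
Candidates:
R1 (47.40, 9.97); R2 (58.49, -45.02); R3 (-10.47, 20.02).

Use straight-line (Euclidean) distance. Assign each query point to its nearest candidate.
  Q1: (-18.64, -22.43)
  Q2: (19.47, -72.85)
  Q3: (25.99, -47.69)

Q1→R3; Q2→R2; Q3→R2

Q1 at (-18.64, -22.43):
  R1: √((66.04)² + (32.40)²) = √(4361.2816 + 1049.7600) = 73.56
  R2: √((77.13)² + (-22.59)²) = √(5949.0369 + 510.3081) = 80.37
  R3: √((8.17)² + (42.45)²) = √(66.7489 + 1802.0025) = 43.23
  → nearest: R3 (43.23)
Q2 at (19.47, -72.85):
  R1: √((27.93)² + (82.82)²) = √(780.0849 + 6859.1524) = 87.40
  R2: √((39.02)² + (27.83)²) = √(1522.5604 + 774.5089) = 47.93
  R3: √((-29.94)² + (92.87)²) = √(896.4036 + 8624.8369) = 97.58
  → nearest: R2 (47.93)
Q3 at (25.99, -47.69):
  R1: √((21.41)² + (57.66)²) = √(458.3881 + 3324.6756) = 61.51
  R2: √((32.50)² + (2.67)²) = √(1056.2500 + 7.1289) = 32.61
  R3: √((-36.46)² + (67.71)²) = √(1329.3316 + 4584.6441) = 76.90
  → nearest: R2 (32.61)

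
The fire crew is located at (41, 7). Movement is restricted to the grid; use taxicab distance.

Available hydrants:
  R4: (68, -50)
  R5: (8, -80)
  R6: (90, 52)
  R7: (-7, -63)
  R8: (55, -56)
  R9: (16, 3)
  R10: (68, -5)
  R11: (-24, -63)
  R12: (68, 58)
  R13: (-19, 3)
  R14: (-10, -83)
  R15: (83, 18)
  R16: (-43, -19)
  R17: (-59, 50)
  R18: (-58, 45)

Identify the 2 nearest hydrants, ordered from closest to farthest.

Distances from (41, 7):
R4: 84
R5: 120
R6: 94
R7: 118
R8: 77
R9: 29
R10: 39
R11: 135
R12: 78
R13: 64
R14: 141
R15: 53
R16: 110
R17: 143
R18: 137
Sorted: R9 (29) < R10 (39) < R15 (53) < R13 (64) < …

R9, R10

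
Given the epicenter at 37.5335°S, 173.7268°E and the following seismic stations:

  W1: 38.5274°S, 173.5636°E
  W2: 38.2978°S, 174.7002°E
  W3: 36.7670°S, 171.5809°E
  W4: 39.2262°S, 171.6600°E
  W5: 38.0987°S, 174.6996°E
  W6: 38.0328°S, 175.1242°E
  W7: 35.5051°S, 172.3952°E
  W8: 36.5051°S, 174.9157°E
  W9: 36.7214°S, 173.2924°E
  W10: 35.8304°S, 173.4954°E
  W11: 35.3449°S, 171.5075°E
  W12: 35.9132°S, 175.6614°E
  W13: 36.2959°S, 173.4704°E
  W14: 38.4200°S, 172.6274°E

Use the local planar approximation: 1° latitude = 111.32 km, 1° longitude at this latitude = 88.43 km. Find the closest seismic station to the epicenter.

W9

Distances from 37.5335°S, 173.7268°E:
W1: √((-0.9939·111.32)² + (-0.1632·88.43)²) = √(12241.419374 + 208.276159) = 111.5782 km
W2: √((-0.7643·111.32)² + (0.9734·88.43)²) = √(7238.925624 + 7409.381111) = 121.0302 km
W3: √((0.7665·111.32)² + (-2.1459·88.43)²) = √(7280.659385 + 36009.592734) = 208.0631 km
W4: √((-1.6927·111.32)² + (-2.0668·88.43)²) = √(35506.378939 + 33403.821615) = 262.5075 km
W5: √((-0.5652·111.32)² + (0.9728·88.43)²) = √(3958.682778 + 7400.249698) = 106.5783 km
W6: √((-0.4993·111.32)² + (1.3974·88.43)²) = √(3089.367172 + 15270.059450) = 135.4970 km
W7: √((2.0284·111.32)² + (-1.3316·88.43)²) = √(50986.311983 + 13865.860385) = 254.6609 km
W8: √((1.0284·111.32)² + (1.1889·88.43)²) = √(13106.011095 + 11053.247741) = 155.4325 km
W9: √((0.8121·111.32)² + (-0.4344·88.43)²) = √(8172.697346 + 1475.634781) = 98.2259 km
W10: √((1.7031·111.32)² + (-0.2314·88.43)²) = √(35944.023805 + 418.722173) = 190.6902 km
W11: √((2.1886·111.32)² + (-2.2193·88.43)²) = √(59357.989836 + 38515.121865) = 312.8468 km
W12: √((1.6203·111.32)² + (1.9346·88.43)²) = √(32533.984792 + 29267.229756) = 248.5985 km
W13: √((1.2376·111.32)² + (-0.2564·88.43)²) = √(18980.471501 + 514.085426) = 139.6229 km
W14: √((-0.8865·111.32)² + (-1.0994·88.43)²) = √(9738.764752 + 9451.717122) = 138.5297 km
Minimum: W9 at 98.2259 km.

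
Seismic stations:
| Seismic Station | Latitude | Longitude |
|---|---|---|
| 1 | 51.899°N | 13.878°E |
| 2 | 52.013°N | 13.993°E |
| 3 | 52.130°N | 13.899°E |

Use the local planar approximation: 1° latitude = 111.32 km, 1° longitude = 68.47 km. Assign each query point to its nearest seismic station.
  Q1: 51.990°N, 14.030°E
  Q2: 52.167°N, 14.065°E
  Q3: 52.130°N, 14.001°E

Q1 at 51.990°N, 14.030°E:
  1: √((-0.091·111.32)² + (-0.152·68.47)²) = √(102.61933 + 108.31481) = 14.524 km
  2: √((0.023·111.32)² + (-0.037·68.47)²) = √(6.55544 + 6.41806) = 3.602 km
  3: √((0.140·111.32)² + (-0.131·68.47)²) = √(242.88599 + 80.45319) = 17.982 km
  → nearest: 2 (3.602 km)
Q2 at 52.167°N, 14.065°E:
  1: √((-0.268·111.32)² + (-0.187·68.47)²) = √(890.05324 + 163.93960) = 32.465 km
  2: √((-0.154·111.32)² + (-0.072·68.47)²) = √(293.89205 + 24.30332) = 17.838 km
  3: √((-0.037·111.32)² + (-0.166·68.47)²) = √(16.96484 + 129.18641) = 12.089 km
  → nearest: 3 (12.089 km)
Q3 at 52.130°N, 14.001°E:
  1: √((-0.231·111.32)² + (-0.123·68.47)²) = √(661.25711 + 70.92688) = 27.059 km
  2: √((-0.117·111.32)² + (-0.008·68.47)²) = √(169.63604 + 0.30004) = 13.036 km
  3: √((0.000·111.32)² + (-0.102·68.47)²) = √(0.00000 + 48.77542) = 6.984 km
  → nearest: 3 (6.984 km)

Q1→2; Q2→3; Q3→3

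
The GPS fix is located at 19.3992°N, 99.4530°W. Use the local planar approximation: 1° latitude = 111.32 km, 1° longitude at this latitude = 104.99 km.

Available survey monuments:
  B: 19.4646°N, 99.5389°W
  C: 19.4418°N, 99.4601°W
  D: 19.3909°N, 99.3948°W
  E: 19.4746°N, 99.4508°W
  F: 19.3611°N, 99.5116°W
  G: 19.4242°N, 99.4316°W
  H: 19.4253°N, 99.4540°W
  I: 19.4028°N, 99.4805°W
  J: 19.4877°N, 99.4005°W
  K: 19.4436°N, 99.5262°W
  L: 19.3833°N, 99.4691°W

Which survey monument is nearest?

Distances from 19.3992°N, 99.4530°W:
B: 11.5905 km
C: 4.8005 km
D: 6.1799 km
E: 8.3967 km
F: 7.4727 km
G: 3.5767 km
H: 2.9073 km
I: 2.9149 km
J: 11.2889 km
K: 9.1374 km
L: 2.4475 km
Minimum: L at 2.4475 km.

L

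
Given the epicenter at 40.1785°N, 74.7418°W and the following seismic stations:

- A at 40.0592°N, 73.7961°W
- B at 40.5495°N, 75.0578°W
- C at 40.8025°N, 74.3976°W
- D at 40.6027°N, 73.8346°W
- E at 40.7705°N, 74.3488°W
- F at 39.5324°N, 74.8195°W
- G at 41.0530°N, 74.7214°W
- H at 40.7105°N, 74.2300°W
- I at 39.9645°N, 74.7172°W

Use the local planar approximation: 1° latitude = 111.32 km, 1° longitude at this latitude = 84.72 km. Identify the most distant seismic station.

Distances from 40.1785°N, 74.7418°W:
A: √((-0.1193·111.32)² + (0.9457·84.72)²) = √(176.371043 + 6419.166969) = 81.2129 km
B: √((0.3710·111.32)² + (-0.3160·84.72)²) = √(1705.666872 + 716.714283) = 49.2177 km
C: √((0.6240·111.32)² + (0.3442·84.72)²) = √(4825.202839 + 850.341992) = 75.3362 km
D: √((0.4242·111.32)² + (0.9072·84.72)²) = √(2229.911995 + 5907.149705) = 90.2057 km
E: √((0.5920·111.32)² + (0.3930·84.72)²) = √(4342.999794 + 1108.554361) = 73.8346 km
F: √((-0.6461·111.32)² + (-0.0777·84.72)²) = √(5173.040487 + 43.332519) = 72.2245 km
G: √((0.8745·111.32)² + (0.0204·84.72)²) = √(9476.893998 + 2.986979) = 97.3647 km
H: √((0.5320·111.32)² + (0.5118·84.72)²) = √(3507.273711 + 1880.063237) = 73.3985 km
I: √((-0.2140·111.32)² + (0.0246·84.72)²) = √(567.510553 + 4.343523) = 23.9135 km
Maximum: G at 97.3647 km.

G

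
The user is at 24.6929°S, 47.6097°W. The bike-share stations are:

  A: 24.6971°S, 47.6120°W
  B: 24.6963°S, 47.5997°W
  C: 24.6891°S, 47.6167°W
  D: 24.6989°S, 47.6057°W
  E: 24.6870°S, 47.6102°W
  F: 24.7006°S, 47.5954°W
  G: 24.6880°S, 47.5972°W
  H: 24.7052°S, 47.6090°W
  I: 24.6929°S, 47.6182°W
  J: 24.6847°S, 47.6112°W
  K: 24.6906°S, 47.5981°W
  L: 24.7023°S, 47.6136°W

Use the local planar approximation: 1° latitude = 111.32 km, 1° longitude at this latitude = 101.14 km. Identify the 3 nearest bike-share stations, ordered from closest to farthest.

Distances from 24.6929°S, 47.6097°W:
A: √((-0.0042·111.32)² + (-0.0023·101.14)²) = √(0.218597 + 0.054113) = 0.5222 km
B: √((-0.0034·111.32)² + (0.0100·101.14)²) = √(0.143253 + 1.022930) = 1.0799 km
C: √((0.0038·111.32)² + (-0.0070·101.14)²) = √(0.178943 + 0.501236) = 0.8247 km
D: √((-0.0060·111.32)² + (0.0040·101.14)²) = √(0.446117 + 0.163669) = 0.7809 km
E: √((0.0059·111.32)² + (-0.0005·101.14)²) = √(0.431370 + 0.002557) = 0.6587 km
F: √((-0.0077·111.32)² + (0.0143·101.14)²) = √(0.734730 + 2.091789) = 1.6812 km
G: √((0.0049·111.32)² + (0.0125·101.14)²) = √(0.297535 + 1.598328) = 1.3769 km
H: √((-0.0123·111.32)² + (0.0007·101.14)²) = √(1.874807 + 0.005012) = 1.3711 km
I: √((0.0000·111.32)² + (-0.0085·101.14)²) = √(0.000000 + 0.739067) = 0.8597 km
J: √((0.0082·111.32)² + (-0.0015·101.14)²) = √(0.833248 + 0.023016) = 0.9253 km
K: √((0.0023·111.32)² + (0.0116·101.14)²) = √(0.065554 + 1.376455) = 1.2008 km
L: √((-0.0094·111.32)² + (-0.0039·101.14)²) = √(1.094970 + 0.155588) = 1.1183 km
Sorted: A (0.5222 km) < E (0.6587 km) < D (0.7809 km) < C (0.8247 km) < I (0.8597 km) < …

A, E, D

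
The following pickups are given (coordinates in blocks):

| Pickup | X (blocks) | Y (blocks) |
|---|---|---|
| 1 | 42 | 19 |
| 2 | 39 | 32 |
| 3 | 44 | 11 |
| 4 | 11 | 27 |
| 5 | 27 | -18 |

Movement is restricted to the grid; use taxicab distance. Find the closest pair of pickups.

Pairwise distances:
1–2: |-3| + |13| = 3 + 13 = 16 blocks
1–3: |2| + |-8| = 2 + 8 = 10 blocks
1–4: |-31| + |8| = 31 + 8 = 39 blocks
1–5: |-15| + |-37| = 15 + 37 = 52 blocks
2–3: |5| + |-21| = 5 + 21 = 26 blocks
2–4: |-28| + |-5| = 28 + 5 = 33 blocks
2–5: |-12| + |-50| = 12 + 50 = 62 blocks
3–4: |-33| + |16| = 33 + 16 = 49 blocks
3–5: |-17| + |-29| = 17 + 29 = 46 blocks
4–5: |16| + |-45| = 16 + 45 = 61 blocks
Closest pair: 1–3 at 10 blocks.

1 and 3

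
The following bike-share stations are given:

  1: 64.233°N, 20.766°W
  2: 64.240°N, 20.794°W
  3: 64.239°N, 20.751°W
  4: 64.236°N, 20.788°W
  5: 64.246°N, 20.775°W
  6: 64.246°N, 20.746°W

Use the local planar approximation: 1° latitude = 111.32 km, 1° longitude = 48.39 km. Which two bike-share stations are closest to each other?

2 and 4

Pairwise distances:
1–2: 1.563 km
1–3: 0.986 km
1–4: 1.116 km
1–5: 1.511 km
1–6: 1.741 km
2–3: 2.084 km
2–4: 0.532 km
2–5: 1.136 km
2–6: 2.417 km
3–4: 1.821 km
3–5: 1.399 km
3–6: 0.816 km
4–5: 1.279 km
4–6: 2.317 km
5–6: 1.403 km
Closest pair: 2–4 at 0.532 km.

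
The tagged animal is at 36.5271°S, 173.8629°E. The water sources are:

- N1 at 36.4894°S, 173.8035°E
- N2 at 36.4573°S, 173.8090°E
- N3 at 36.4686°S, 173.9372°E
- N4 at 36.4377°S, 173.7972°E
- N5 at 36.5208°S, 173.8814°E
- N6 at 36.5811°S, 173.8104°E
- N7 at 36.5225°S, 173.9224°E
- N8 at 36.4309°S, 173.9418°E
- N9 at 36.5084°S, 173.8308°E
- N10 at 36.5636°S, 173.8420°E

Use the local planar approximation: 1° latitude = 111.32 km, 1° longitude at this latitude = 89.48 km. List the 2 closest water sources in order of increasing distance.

Distances from 36.5271°S, 173.8629°E:
N1: 6.7722 km
N2: 9.1453 km
N3: 9.3064 km
N4: 11.5587 km
N5: 1.7978 km
N6: 7.6291 km
N7: 5.3486 km
N8: 12.8268 km
N9: 3.5473 km
N10: 4.4729 km
Sorted: N5 (1.7978 km) < N9 (3.5473 km) < N10 (4.4729 km) < N7 (5.3486 km) < …

N5, N9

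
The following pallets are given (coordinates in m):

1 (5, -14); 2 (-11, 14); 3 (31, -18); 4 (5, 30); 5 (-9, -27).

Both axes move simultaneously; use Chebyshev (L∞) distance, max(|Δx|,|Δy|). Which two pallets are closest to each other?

Pairwise distances:
1–5: 14 m
2–4: 16 m
1–3: 26 m
1–2: 28 m
3–5: 40 m
2–5: 41 m
2–3: 42 m
1–4: 44 m
3–4: 48 m
4–5: 57 m
Closest pair: 1–5 at 14 m.

1 and 5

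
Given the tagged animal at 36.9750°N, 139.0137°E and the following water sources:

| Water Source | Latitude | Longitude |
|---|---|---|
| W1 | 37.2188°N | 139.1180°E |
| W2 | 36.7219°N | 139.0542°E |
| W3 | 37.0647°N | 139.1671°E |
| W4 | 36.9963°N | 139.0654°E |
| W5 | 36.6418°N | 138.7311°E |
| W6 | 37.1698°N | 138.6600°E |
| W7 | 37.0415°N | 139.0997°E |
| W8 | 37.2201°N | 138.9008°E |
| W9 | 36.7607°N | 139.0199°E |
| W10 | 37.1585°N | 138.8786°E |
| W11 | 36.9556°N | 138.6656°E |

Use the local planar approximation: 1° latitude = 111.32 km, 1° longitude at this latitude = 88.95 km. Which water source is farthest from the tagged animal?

W5

Distances from 36.9750°N, 139.0137°E:
W1: √((0.2438·111.32)² + (0.1043·88.95)²) = √(736.569613 + 86.071728) = 28.6817 km
W2: √((-0.2531·111.32)² + (0.0405·88.95)²) = √(793.835809 + 12.977826) = 28.4045 km
W3: √((0.0897·111.32)² + (0.1534·88.95)²) = √(99.708293 + 186.184115) = 16.9084 km
W4: √((0.0213·111.32)² + (0.0517·88.95)²) = √(5.622191 + 21.148180) = 5.1740 km
W5: √((-0.3332·111.32)² + (-0.2826·88.95)²) = √(1375.803408 + 631.882343) = 44.8072 km
W6: √((0.1948·111.32)² + (-0.3537·88.95)²) = √(470.245123 + 989.833218) = 38.2110 km
W7: √((0.0665·111.32)² + (0.0860·88.95)²) = √(54.801152 + 58.517910) = 10.6451 km
W8: √((0.2451·111.32)² + (-0.1129·88.95)²) = √(744.445686 + 100.850902) = 29.0740 km
W9: √((-0.2143·111.32)² + (0.0062·88.95)²) = √(569.102820 + 0.304141) = 23.8622 km
W10: √((0.1835·111.32)² + (-0.1351·88.95)²) = √(417.271317 + 144.411774) = 23.6999 km
W11: √((-0.0194·111.32)² + (-0.3481·88.95)²) = √(4.663907 + 958.738023) = 31.0387 km
Maximum: W5 at 44.8072 km.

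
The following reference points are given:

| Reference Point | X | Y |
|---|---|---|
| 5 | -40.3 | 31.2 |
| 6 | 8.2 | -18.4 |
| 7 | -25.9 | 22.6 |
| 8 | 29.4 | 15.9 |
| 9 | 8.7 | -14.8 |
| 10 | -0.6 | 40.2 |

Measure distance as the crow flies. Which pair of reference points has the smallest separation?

Pairwise distances:
5–6: √((48.5)² + (-49.6)²) = √(2352.250 + 2460.160) = 69.4
5–7: √((14.4)² + (-8.6)²) = √(207.360 + 73.960) = 16.8
5–8: √((69.7)² + (-15.3)²) = √(4858.090 + 234.090) = 71.4
5–9: √((49.0)² + (-46.0)²) = √(2401.000 + 2116.000) = 67.2
5–10: √((39.7)² + (9.0)²) = √(1576.090 + 81.000) = 40.7
6–7: √((-34.1)² + (41.0)²) = √(1162.810 + 1681.000) = 53.3
6–8: √((21.2)² + (34.3)²) = √(449.440 + 1176.490) = 40.3
6–9: √((0.5)² + (3.6)²) = √(0.250 + 12.960) = 3.6
6–10: √((-8.8)² + (58.6)²) = √(77.440 + 3433.960) = 59.3
7–8: √((55.3)² + (-6.7)²) = √(3058.090 + 44.890) = 55.7
7–9: √((34.6)² + (-37.4)²) = √(1197.160 + 1398.760) = 51.0
7–10: √((25.3)² + (17.6)²) = √(640.090 + 309.760) = 30.8
8–9: √((-20.7)² + (-30.7)²) = √(428.490 + 942.490) = 37.0
8–10: √((-30.0)² + (24.3)²) = √(900.000 + 590.490) = 38.6
9–10: √((-9.3)² + (55.0)²) = √(86.490 + 3025.000) = 55.8
Closest pair: 6–9 at 3.6.

6 and 9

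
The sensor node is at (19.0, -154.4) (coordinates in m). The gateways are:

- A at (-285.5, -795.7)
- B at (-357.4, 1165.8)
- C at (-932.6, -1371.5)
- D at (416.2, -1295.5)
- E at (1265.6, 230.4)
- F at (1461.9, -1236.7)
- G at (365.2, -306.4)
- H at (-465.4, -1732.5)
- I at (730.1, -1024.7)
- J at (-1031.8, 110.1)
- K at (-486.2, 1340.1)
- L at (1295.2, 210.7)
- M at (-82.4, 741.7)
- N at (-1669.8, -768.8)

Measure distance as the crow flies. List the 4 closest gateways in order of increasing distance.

G, A, M, J

Distances from (19.0, -154.4):
A: √((-304.5)² + (-641.3)²) = √(92720.250 + 411265.690) = 709.9 m
B: √((-376.4)² + (1320.2)²) = √(141676.960 + 1742928.040) = 1372.8 m
C: √((-951.6)² + (-1217.1)²) = √(905542.560 + 1481332.410) = 1545.0 m
D: √((397.2)² + (-1141.1)²) = √(157767.840 + 1302109.210) = 1208.3 m
E: √((1246.6)² + (384.8)²) = √(1554011.560 + 148071.040) = 1304.6 m
F: √((1442.9)² + (-1082.3)²) = √(2081960.410 + 1171373.290) = 1803.7 m
G: √((346.2)² + (-152.0)²) = √(119854.440 + 23104.000) = 378.1 m
H: √((-484.4)² + (-1578.1)²) = √(234643.360 + 2490399.610) = 1650.8 m
I: √((711.1)² + (-870.3)²) = √(505663.210 + 757422.090) = 1123.9 m
J: √((-1050.8)² + (264.5)²) = √(1104180.640 + 69960.250) = 1083.6 m
K: √((-505.2)² + (1494.5)²) = √(255227.040 + 2233530.250) = 1577.6 m
L: √((1276.2)² + (365.1)²) = √(1628686.440 + 133298.010) = 1327.4 m
M: √((-101.4)² + (896.1)²) = √(10281.960 + 802995.210) = 901.8 m
N: √((-1688.8)² + (-614.4)²) = √(2852045.440 + 377487.360) = 1797.1 m
Sorted: G (378.1 m) < A (709.9 m) < M (901.8 m) < J (1083.6 m) < I (1123.9 m) < D (1208.3 m) < …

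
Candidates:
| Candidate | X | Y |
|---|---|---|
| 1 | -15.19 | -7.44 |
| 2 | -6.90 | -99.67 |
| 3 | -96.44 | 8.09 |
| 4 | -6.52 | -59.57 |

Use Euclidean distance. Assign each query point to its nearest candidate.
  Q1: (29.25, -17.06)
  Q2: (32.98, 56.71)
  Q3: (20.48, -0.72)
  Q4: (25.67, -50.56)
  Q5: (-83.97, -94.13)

Q1→1; Q2→1; Q3→1; Q4→4; Q5→2

Q1 at (29.25, -17.06):
  1: √((-44.44)² + (9.62)²) = √(1974.9136 + 92.5444) = 45.47
  2: √((-36.15)² + (-82.61)²) = √(1306.8225 + 6824.4121) = 90.17
  3: √((-125.69)² + (25.15)²) = √(15797.9761 + 632.5225) = 128.18
  4: √((-35.77)² + (-42.51)²) = √(1279.4929 + 1807.1001) = 55.56
  → nearest: 1 (45.47)
Q2 at (32.98, 56.71):
  1: √((-48.17)² + (-64.15)²) = √(2320.3489 + 4115.2225) = 80.22
  2: √((-39.88)² + (-156.38)²) = √(1590.4144 + 24454.7044) = 161.39
  3: √((-129.42)² + (-48.62)²) = √(16749.5364 + 2363.9044) = 138.25
  4: √((-39.50)² + (-116.28)²) = √(1560.2500 + 13521.0384) = 122.81
  → nearest: 1 (80.22)
Q3 at (20.48, -0.72):
  1: √((-35.67)² + (-6.72)²) = √(1272.3489 + 45.1584) = 36.30
  2: √((-27.38)² + (-98.95)²) = √(749.6644 + 9791.1025) = 102.67
  3: √((-116.92)² + (8.81)²) = √(13670.2864 + 77.6161) = 117.25
  4: √((-27.00)² + (-58.85)²) = √(729.0000 + 3463.3225) = 64.75
  → nearest: 1 (36.30)
Q4 at (25.67, -50.56):
  1: √((-40.86)² + (43.12)²) = √(1669.5396 + 1859.3344) = 59.40
  2: √((-32.57)² + (-49.11)²) = √(1060.8049 + 2411.7921) = 58.93
  3: √((-122.11)² + (58.65)²) = √(14910.8521 + 3439.8225) = 135.46
  4: √((-32.19)² + (-9.01)²) = √(1036.1961 + 81.1801) = 33.43
  → nearest: 4 (33.43)
Q5 at (-83.97, -94.13):
  1: √((68.78)² + (86.69)²) = √(4730.6884 + 7515.1561) = 110.66
  2: √((77.07)² + (-5.54)²) = √(5939.7849 + 30.6916) = 77.27
  3: √((-12.47)² + (102.22)²) = √(155.5009 + 10448.9284) = 102.98
  4: √((77.45)² + (34.56)²) = √(5998.5025 + 1194.3936) = 84.81
  → nearest: 2 (77.27)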